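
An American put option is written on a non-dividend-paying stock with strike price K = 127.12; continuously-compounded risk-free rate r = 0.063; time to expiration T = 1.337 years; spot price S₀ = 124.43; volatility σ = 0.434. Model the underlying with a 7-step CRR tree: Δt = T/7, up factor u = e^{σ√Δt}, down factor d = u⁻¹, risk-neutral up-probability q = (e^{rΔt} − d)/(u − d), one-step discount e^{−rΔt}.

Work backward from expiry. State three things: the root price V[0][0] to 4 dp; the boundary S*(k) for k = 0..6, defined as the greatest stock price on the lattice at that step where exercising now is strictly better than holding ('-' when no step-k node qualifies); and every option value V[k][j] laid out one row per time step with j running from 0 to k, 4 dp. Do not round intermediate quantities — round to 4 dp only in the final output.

params: Δt=0.19100 u=1.20885 d=0.82723 q=0.48444 e^(-rΔt)=0.98804
t_7 payoffs: 94.1358 78.9192 56.6827 24.1879 0.0000 0.0000 0.0000 0.0000
t_6: node(6,0) S=39.8731 payoff=87.2469 vs cont=85.7264 → 87.2469 [stop]  node(6,1) S=58.2678 payoff=68.8522 vs cont=67.3317 → 68.8522 [stop]  node(6,2) S=85.1485 payoff=41.9715 vs cont=40.4511 → 41.9715 [stop]  node(6,3) S=124.4300 payoff=2.6900 vs cont=12.3210 → 12.3210 [wait]  node(6,4) S=181.8333 payoff=0.0000 vs cont=0.0000 → 0.0000 [wait]  node(6,5) S=265.7183 payoff=0.0000 vs cont=0.0000 → 0.0000 [wait]  node(6,6) S=388.3021 payoff=0.0000 vs cont=0.0000 → 0.0000 [wait]  ⇒ S*(6)=85.1485
t_5: node(5,0) S=48.2008 payoff=78.9192 vs cont=77.3987 → 78.9192 [stop]  node(5,1) S=70.4373 payoff=56.6827 vs cont=55.1622 → 56.6827 [stop]  node(5,2) S=102.9321 payoff=24.1879 vs cont=27.2773 → 27.2773 [wait]  node(5,3) S=150.4178 payoff=0.0000 vs cont=6.2762 → 6.2762 [wait]  node(5,4) S=219.8100 payoff=0.0000 vs cont=0.0000 → 0.0000 [wait]  node(5,5) S=321.2149 payoff=0.0000 vs cont=0.0000 → 0.0000 [wait]  ⇒ S*(5)=70.4373
t_4: node(4,0) S=58.2678 payoff=68.8522 vs cont=67.3317 → 68.8522 [stop]  node(4,1) S=85.1485 payoff=41.9715 vs cont=41.9298 → 41.9715 [stop]  node(4,2) S=124.4300 payoff=2.6900 vs cont=16.8988 → 16.8988 [wait]  node(4,3) S=181.8333 payoff=0.0000 vs cont=3.1970 → 3.1970 [wait]  node(4,4) S=265.7183 payoff=0.0000 vs cont=0.0000 → 0.0000 [wait]  ⇒ S*(4)=85.1485
t_3: node(3,0) S=70.4373 payoff=56.6827 vs cont=55.1622 → 56.6827 [stop]  node(3,1) S=102.9321 payoff=24.1879 vs cont=29.4685 → 29.4685 [wait]  node(3,2) S=150.4178 payoff=0.0000 vs cont=10.1383 → 10.1383 [wait]  node(3,3) S=219.8100 payoff=0.0000 vs cont=1.6285 → 1.6285 [wait]  ⇒ S*(3)=70.4373
t_2: node(2,0) S=85.1485 payoff=41.9715 vs cont=42.9786 → 42.9786 [wait]  node(2,1) S=124.4300 payoff=2.6900 vs cont=19.8636 → 19.8636 [wait]  node(2,2) S=181.8333 payoff=0.0000 vs cont=5.9439 → 5.9439 [wait]  ⇒ S*(2)=-
t_1: node(1,0) S=102.9321 payoff=24.1879 vs cont=31.4006 → 31.4006 [wait]  node(1,1) S=150.4178 payoff=0.0000 vs cont=12.9633 → 12.9633 [wait]  ⇒ S*(1)=-
t_0: node(0,0) S=124.4300 payoff=2.6900 vs cont=22.2000 → 22.2000 [wait]  ⇒ S*(0)=-

price = 22.2000
boundary = - - - 70.4373 85.1485 70.4373 85.1485
tree:
22.2000
31.4006 12.9633
42.9786 19.8636 5.9439
56.6827 29.4685 10.1383 1.6285
68.8522 41.9715 16.8988 3.1970 0.0000
78.9192 56.6827 27.2773 6.2762 0.0000 0.0000
87.2469 68.8522 41.9715 12.3210 0.0000 0.0000 0.0000
94.1358 78.9192 56.6827 24.1879 0.0000 0.0000 0.0000 0.0000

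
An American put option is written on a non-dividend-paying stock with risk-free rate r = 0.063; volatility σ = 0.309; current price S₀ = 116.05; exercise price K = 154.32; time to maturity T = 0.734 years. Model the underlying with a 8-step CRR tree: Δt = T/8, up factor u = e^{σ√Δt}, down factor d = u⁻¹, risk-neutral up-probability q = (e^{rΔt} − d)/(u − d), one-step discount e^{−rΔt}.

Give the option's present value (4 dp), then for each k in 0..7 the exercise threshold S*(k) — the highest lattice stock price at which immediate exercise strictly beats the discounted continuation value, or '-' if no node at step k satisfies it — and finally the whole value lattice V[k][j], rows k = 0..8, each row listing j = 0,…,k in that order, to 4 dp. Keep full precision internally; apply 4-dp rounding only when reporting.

params: Δt=0.09175 u=1.09812 d=0.91065 q=0.50754 e^(-rΔt)=0.99424
t_8 payoffs: 99.4347 88.1359 74.5112 58.0817 38.2700 14.3798 0.0000 0.0000 0.0000
t_7: node(7,0) S=60.2705 payoff=94.0495 vs cont=93.1601 → 94.0495 [stop]  node(7,1) S=72.6778 payoff=81.6422 vs cont=80.7527 → 81.6422 [stop]  node(7,2) S=87.6394 payoff=66.6806 vs cont=65.7912 → 66.6806 [stop]  node(7,3) S=105.6809 payoff=48.6391 vs cont=47.7497 → 48.6391 [stop]  node(7,4) S=127.4365 payoff=26.8835 vs cont=25.9941 → 26.8835 [stop]  node(7,5) S=153.6707 payoff=0.6493 vs cont=7.0407 → 7.0407 [wait]  node(7,6) S=185.3055 payoff=0.0000 vs cont=0.0000 → 0.0000 [wait]  node(7,7) S=223.4526 payoff=0.0000 vs cont=0.0000 → 0.0000 [wait]  ⇒ S*(7)=127.4365
t_6: node(6,0) S=66.1841 payoff=88.1359 vs cont=87.2465 → 88.1359 [stop]  node(6,1) S=79.8088 payoff=74.5112 vs cont=73.6218 → 74.5112 [stop]  node(6,2) S=96.2383 payoff=58.0817 vs cont=57.1923 → 58.0817 [stop]  node(6,3) S=116.0500 payoff=38.2700 vs cont=37.3806 → 38.2700 [stop]  node(6,4) S=139.9402 payoff=14.3798 vs cont=16.7156 → 16.7156 [wait]  node(6,5) S=168.7484 payoff=0.0000 vs cont=3.4473 → 3.4473 [wait]  node(6,6) S=203.4871 payoff=0.0000 vs cont=0.0000 → 0.0000 [wait]  ⇒ S*(6)=116.0500
t_5: node(5,0) S=72.6778 payoff=81.6422 vs cont=80.7527 → 81.6422 [stop]  node(5,1) S=87.6394 payoff=66.6806 vs cont=65.7912 → 66.6806 [stop]  node(5,2) S=105.6809 payoff=48.6391 vs cont=47.7497 → 48.6391 [stop]  node(5,3) S=127.4365 payoff=26.8835 vs cont=27.1727 → 27.1727 [wait]  node(5,4) S=153.6707 payoff=0.6493 vs cont=9.9238 → 9.9238 [wait]  node(5,5) S=185.3055 payoff=0.0000 vs cont=1.6879 → 1.6879 [wait]  ⇒ S*(5)=105.6809
t_4: node(4,0) S=79.8088 payoff=74.5112 vs cont=73.6218 → 74.5112 [stop]  node(4,1) S=96.2383 payoff=58.0817 vs cont=57.1923 → 58.0817 [stop]  node(4,2) S=116.0500 payoff=38.2700 vs cont=37.5265 → 38.2700 [stop]  node(4,3) S=139.9402 payoff=14.3798 vs cont=18.3121 → 18.3121 [wait]  node(4,4) S=168.7484 payoff=0.0000 vs cont=5.7106 → 5.7106 [wait]  ⇒ S*(4)=116.0500
t_3: node(3,0) S=87.6394 payoff=66.6806 vs cont=65.7912 → 66.6806 [stop]  node(3,1) S=105.6809 payoff=48.6391 vs cont=47.7497 → 48.6391 [stop]  node(3,2) S=127.4365 payoff=26.8835 vs cont=27.9783 → 27.9783 [wait]  node(3,3) S=153.6707 payoff=0.6493 vs cont=11.8476 → 11.8476 [wait]  ⇒ S*(3)=105.6809
t_2: node(2,0) S=96.2383 payoff=58.0817 vs cont=57.1923 → 58.0817 [stop]  node(2,1) S=116.0500 payoff=38.2700 vs cont=37.9330 → 38.2700 [stop]  node(2,2) S=139.9402 payoff=14.3798 vs cont=19.6773 → 19.6773 [wait]  ⇒ S*(2)=116.0500
t_1: node(1,0) S=105.6809 payoff=48.6391 vs cont=47.7497 → 48.6391 [stop]  node(1,1) S=127.4365 payoff=26.8835 vs cont=28.6673 → 28.6673 [wait]  ⇒ S*(1)=105.6809
t_0: node(0,0) S=116.0500 payoff=38.2700 vs cont=38.2807 → 38.2807 [wait]  ⇒ S*(0)=-

price = 38.2807
boundary = - 105.6809 116.0500 105.6809 116.0500 105.6809 116.0500 127.4365
tree:
38.2807
48.6391 28.6673
58.0817 38.2700 19.6773
66.6806 48.6391 27.9783 11.8476
74.5112 58.0817 38.2700 18.3121 5.7106
81.6422 66.6806 48.6391 27.1727 9.9238 1.6879
88.1359 74.5112 58.0817 38.2700 16.7156 3.4473 0.0000
94.0495 81.6422 66.6806 48.6391 26.8835 7.0407 0.0000 0.0000
99.4347 88.1359 74.5112 58.0817 38.2700 14.3798 0.0000 0.0000 0.0000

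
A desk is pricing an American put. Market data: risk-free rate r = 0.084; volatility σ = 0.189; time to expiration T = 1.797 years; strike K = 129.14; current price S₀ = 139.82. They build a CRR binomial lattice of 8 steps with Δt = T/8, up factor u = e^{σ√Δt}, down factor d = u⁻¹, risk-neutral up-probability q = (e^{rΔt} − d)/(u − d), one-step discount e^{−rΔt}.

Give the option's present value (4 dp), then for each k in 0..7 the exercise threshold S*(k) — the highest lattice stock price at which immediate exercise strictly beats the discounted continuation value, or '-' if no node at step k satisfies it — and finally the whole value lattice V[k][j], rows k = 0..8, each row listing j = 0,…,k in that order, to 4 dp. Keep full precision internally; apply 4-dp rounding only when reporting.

params: Δt=0.22462 u=1.09371 d=0.91432 q=0.58380 e^(-rΔt)=0.98131
t_8 payoffs: 60.8510 47.4525 31.4252 12.2534 0.0000 0.0000 0.0000 0.0000 0.0000
t_7: node(7,0) S=74.6884 payoff=54.4516 vs cont=52.0377 → 54.4516 [stop]  node(7,1) S=89.3424 payoff=39.7976 vs cont=37.3837 → 39.7976 [stop]  node(7,2) S=106.8716 payoff=22.2684 vs cont=19.8545 → 22.2684 [stop]  node(7,3) S=127.8401 payoff=1.2999 vs cont=5.0045 → 5.0045 [wait]  node(7,4) S=152.9226 payoff=0.0000 vs cont=0.0000 → 0.0000 [wait]  node(7,5) S=182.9263 payoff=0.0000 vs cont=0.0000 → 0.0000 [wait]  node(7,6) S=218.8168 payoff=0.0000 vs cont=0.0000 → 0.0000 [wait]  node(7,7) S=261.7492 payoff=0.0000 vs cont=0.0000 → 0.0000 [wait]  ⇒ S*(7)=106.8716
t_6: node(6,0) S=81.6875 payoff=47.4525 vs cont=45.0387 → 47.4525 [stop]  node(6,1) S=97.7148 payoff=31.4252 vs cont=29.0114 → 31.4252 [stop]  node(6,2) S=116.8866 payoff=12.2534 vs cont=11.9619 → 12.2534 [stop]  node(6,3) S=139.8200 payoff=0.0000 vs cont=2.0440 → 2.0440 [wait]  node(6,4) S=167.2530 payoff=0.0000 vs cont=0.0000 → 0.0000 [wait]  node(6,5) S=200.0684 payoff=0.0000 vs cont=0.0000 → 0.0000 [wait]  node(6,6) S=239.3222 payoff=0.0000 vs cont=0.0000 → 0.0000 [wait]  ⇒ S*(6)=116.8866
t_5: node(5,0) S=89.3424 payoff=39.7976 vs cont=37.3837 → 39.7976 [stop]  node(5,1) S=106.8716 payoff=22.2684 vs cont=19.8545 → 22.2684 [stop]  node(5,2) S=127.8401 payoff=1.2999 vs cont=6.1755 → 6.1755 [wait]  node(5,3) S=152.9226 payoff=0.0000 vs cont=0.8348 → 0.8348 [wait]  node(5,4) S=182.9263 payoff=0.0000 vs cont=0.0000 → 0.0000 [wait]  node(5,5) S=218.8168 payoff=0.0000 vs cont=0.0000 → 0.0000 [wait]  ⇒ S*(5)=106.8716
t_4: node(4,0) S=97.7148 payoff=31.4252 vs cont=29.0114 → 31.4252 [stop]  node(4,1) S=116.8866 payoff=12.2534 vs cont=12.6327 → 12.6327 [wait]  node(4,2) S=139.8200 payoff=0.0000 vs cont=3.0004 → 3.0004 [wait]  node(4,3) S=167.2530 payoff=0.0000 vs cont=0.3409 → 0.3409 [wait]  node(4,4) S=200.0684 payoff=0.0000 vs cont=0.0000 → 0.0000 [wait]  ⇒ S*(4)=97.7148
t_3: node(3,0) S=106.8716 payoff=22.2684 vs cont=20.0718 → 22.2684 [stop]  node(3,1) S=127.8401 payoff=1.2999 vs cont=6.8784 → 6.8784 [wait]  node(3,2) S=152.9226 payoff=0.0000 vs cont=1.4208 → 1.4208 [wait]  node(3,3) S=182.9263 payoff=0.0000 vs cont=0.1392 → 0.1392 [wait]  ⇒ S*(3)=106.8716
t_2: node(2,0) S=116.8866 payoff=12.2534 vs cont=13.0354 → 13.0354 [wait]  node(2,1) S=139.8200 payoff=0.0000 vs cont=3.6232 → 3.6232 [wait]  node(2,2) S=167.2530 payoff=0.0000 vs cont=0.6600 → 0.6600 [wait]  ⇒ S*(2)=-
t_1: node(1,0) S=127.8401 payoff=1.2999 vs cont=7.3996 → 7.3996 [wait]  node(1,1) S=152.9226 payoff=0.0000 vs cont=1.8579 → 1.8579 [wait]  ⇒ S*(1)=-
t_0: node(0,0) S=139.8200 payoff=0.0000 vs cont=4.0865 → 4.0865 [wait]  ⇒ S*(0)=-

price = 4.0865
boundary = - - - 106.8716 97.7148 106.8716 116.8866 106.8716
tree:
4.0865
7.3996 1.8579
13.0354 3.6232 0.6600
22.2684 6.8784 1.4208 0.1392
31.4252 12.6327 3.0004 0.3409 0.0000
39.7976 22.2684 6.1755 0.8348 0.0000 0.0000
47.4525 31.4252 12.2534 2.0440 0.0000 0.0000 0.0000
54.4516 39.7976 22.2684 5.0045 0.0000 0.0000 0.0000 0.0000
60.8510 47.4525 31.4252 12.2534 0.0000 0.0000 0.0000 0.0000 0.0000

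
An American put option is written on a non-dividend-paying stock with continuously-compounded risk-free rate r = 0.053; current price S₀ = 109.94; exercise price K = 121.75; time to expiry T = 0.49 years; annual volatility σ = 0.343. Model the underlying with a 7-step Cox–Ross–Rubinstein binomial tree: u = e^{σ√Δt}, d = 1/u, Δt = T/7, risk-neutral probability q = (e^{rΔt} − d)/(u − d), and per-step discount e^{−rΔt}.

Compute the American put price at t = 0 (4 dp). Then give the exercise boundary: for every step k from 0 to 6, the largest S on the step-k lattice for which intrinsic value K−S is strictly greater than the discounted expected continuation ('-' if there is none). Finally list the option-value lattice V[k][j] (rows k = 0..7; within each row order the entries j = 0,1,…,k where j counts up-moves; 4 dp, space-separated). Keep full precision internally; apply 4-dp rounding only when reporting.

Δt=0.07000, u=1.09499, d=0.91325, q=0.49778, disc=e^(-rΔt)=0.99630
k=7 terminal: V=max(K-S,0) → 63.5032 51.9113 38.0125 21.3477 1.3663 0.0000 0.0000 0.0000
k=6: j=0 S=63.7800 intr=57.9700 cont=57.5192 V=57.9700[EX]; j=1 S=76.4730 intr=45.2770 cont=44.8261 V=45.2770[EX]; j=2 S=91.6921 intr=30.0579 cont=29.6070 V=30.0579[EX]; j=3 S=109.9400 intr=11.8100 cont=11.3591 V=11.8100[EX]; j=4 S=131.8195 intr=0.0000 cont=0.6837 V=0.6837[hold]; j=5 S=158.0532 intr=0.0000 cont=0.0000 V=0.0000[hold]; j=6 S=189.5078 intr=0.0000 cont=0.0000 V=0.0000[hold]  S*(6)=109.9400
k=5: j=0 S=69.8387 intr=51.9113 cont=51.4604 V=51.9113[EX]; j=1 S=83.7375 intr=38.0125 cont=37.5616 V=38.0125[EX]; j=2 S=100.4023 intr=21.3477 cont=20.8968 V=21.3477[EX]; j=3 S=120.3837 intr=1.3663 cont=6.2483 V=6.2483[hold]; j=4 S=144.3416 intr=0.0000 cont=0.3421 V=0.3421[hold]; j=5 S=173.0674 intr=0.0000 cont=0.0000 V=0.0000[hold]  S*(5)=100.4023
k=4: j=0 S=76.4730 intr=45.2770 cont=44.8261 V=45.2770[EX]; j=1 S=91.6921 intr=30.0579 cont=29.6070 V=30.0579[EX]; j=2 S=109.9400 intr=11.8100 cont=13.7803 V=13.7803[hold]; j=3 S=131.8195 intr=0.0000 cont=3.2961 V=3.2961[hold]; j=4 S=158.0532 intr=0.0000 cont=0.1712 V=0.1712[hold]  S*(4)=91.6921
k=3: j=0 S=83.7375 intr=38.0125 cont=37.5616 V=38.0125[EX]; j=1 S=100.4023 intr=21.3477 cont=21.8739 V=21.8739[hold]; j=2 S=120.3837 intr=1.3663 cont=8.5298 V=8.5298[hold]; j=3 S=144.3416 intr=0.0000 cont=1.7341 V=1.7341[hold]  S*(3)=83.7375
k=2: j=0 S=91.6921 intr=30.0579 cont=29.8680 V=30.0579[EX]; j=1 S=109.9400 intr=11.8100 cont=15.1751 V=15.1751[hold]; j=2 S=131.8195 intr=0.0000 cont=5.1280 V=5.1280[hold]  S*(2)=91.6921
k=1: j=0 S=100.4023 intr=21.3477 cont=22.5657 V=22.5657[hold]; j=1 S=120.3837 intr=1.3663 cont=10.1362 V=10.1362[hold]  S*(1)=-
k=0: j=0 S=109.9400 intr=11.8100 cont=16.3179 V=16.3179[hold]  S*(0)=-

price = 16.3179
boundary = - - 91.6921 83.7375 91.6921 100.4023 109.9400
tree:
16.3179
22.5657 10.1362
30.0579 15.1751 5.1280
38.0125 21.8739 8.5298 1.7341
45.2770 30.0579 13.7803 3.2961 0.1712
51.9113 38.0125 21.3477 6.2483 0.3421 0.0000
57.9700 45.2770 30.0579 11.8100 0.6837 0.0000 0.0000
63.5032 51.9113 38.0125 21.3477 1.3663 0.0000 0.0000 0.0000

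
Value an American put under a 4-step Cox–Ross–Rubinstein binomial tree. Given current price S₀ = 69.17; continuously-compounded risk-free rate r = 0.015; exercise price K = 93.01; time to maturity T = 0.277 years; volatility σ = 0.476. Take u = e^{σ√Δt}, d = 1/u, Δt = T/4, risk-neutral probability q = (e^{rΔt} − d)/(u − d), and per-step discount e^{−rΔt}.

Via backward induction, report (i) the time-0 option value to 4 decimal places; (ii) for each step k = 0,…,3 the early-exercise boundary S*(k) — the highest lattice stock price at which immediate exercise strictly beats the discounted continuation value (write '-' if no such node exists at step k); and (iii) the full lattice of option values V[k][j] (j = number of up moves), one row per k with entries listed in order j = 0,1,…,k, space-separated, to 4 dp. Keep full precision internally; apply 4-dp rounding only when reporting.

params: Δt=0.06925 u=1.13344 d=0.88227 q=0.47286 e^(-rΔt)=0.99896
t_4 payoffs: 51.1001 39.1685 23.8400 4.1475 0.0000
t_3: node(3,0) S=47.5026 payoff=45.5074 vs cont=45.4109 → 45.5074 [stop]  node(3,1) S=61.0264 payoff=31.9836 vs cont=31.8871 → 31.9836 [stop]  node(3,2) S=78.4004 payoff=14.6096 vs cont=14.5131 → 14.6096 [stop]  node(3,3) S=100.7207 payoff=0.0000 vs cont=2.1841 → 2.1841 [wait]  ⇒ S*(3)=78.4004
t_2: node(2,0) S=53.8415 payoff=39.1685 vs cont=39.0719 → 39.1685 [stop]  node(2,1) S=69.1700 payoff=23.8400 vs cont=23.7434 → 23.8400 [stop]  node(2,2) S=88.8625 payoff=4.1475 vs cont=8.7250 → 8.7250 [wait]  ⇒ S*(2)=69.1700
t_1: node(1,0) S=61.0264 payoff=31.9836 vs cont=31.8871 → 31.9836 [stop]  node(1,1) S=78.4004 payoff=14.6096 vs cont=16.6753 → 16.6753 [wait]  ⇒ S*(1)=61.0264
t_0: node(0,0) S=69.1700 payoff=23.8400 vs cont=24.7192 → 24.7192 [wait]  ⇒ S*(0)=-

price = 24.7192
boundary = - 61.0264 69.1700 78.4004
tree:
24.7192
31.9836 16.6753
39.1685 23.8400 8.7250
45.5074 31.9836 14.6096 2.1841
51.1001 39.1685 23.8400 4.1475 0.0000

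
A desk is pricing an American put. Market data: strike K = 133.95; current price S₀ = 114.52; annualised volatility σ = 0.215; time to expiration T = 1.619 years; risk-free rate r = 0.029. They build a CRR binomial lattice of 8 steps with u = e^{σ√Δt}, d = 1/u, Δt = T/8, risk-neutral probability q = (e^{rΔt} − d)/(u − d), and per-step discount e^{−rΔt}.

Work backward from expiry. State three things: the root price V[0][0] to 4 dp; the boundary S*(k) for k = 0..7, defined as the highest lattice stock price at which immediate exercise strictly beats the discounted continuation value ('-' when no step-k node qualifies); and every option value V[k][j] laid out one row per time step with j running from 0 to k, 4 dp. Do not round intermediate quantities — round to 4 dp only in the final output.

price = 22.4330
boundary = - - 94.3781 103.9624 94.3781 103.9624 94.3781 103.9624
tree:
22.4330
30.3053 15.0150
39.5719 21.6189 8.7481
48.2726 29.9876 13.7072 4.0126
56.1712 39.5719 20.7289 7.0174 1.1283
63.3416 48.2726 29.9876 11.9388 2.2984 0.0000
69.8510 56.1712 39.5719 19.5207 4.6821 0.0000 0.0000
75.7603 63.3416 48.2726 29.9876 9.5380 0.0000 0.0000 0.0000
81.1248 69.8510 56.1712 39.5719 19.4300 0.0000 0.0000 0.0000 0.0000

Δt=0.20237, u=1.10155, d=0.90781, q=0.50622, disc=e^(-rΔt)=0.99415
k=8 terminal: V=max(K-S,0) → 81.1248 69.8510 56.1712 39.5719 19.4300 0.0000 0.0000 0.0000 0.0000
k=7: j=0 S=58.1897 intr=75.7603 cont=74.9765 V=75.7603[EX]; j=1 S=70.6084 intr=63.3416 cont=62.5578 V=63.3416[EX]; j=2 S=85.6774 intr=48.2726 cont=47.4888 V=48.2726[EX]; j=3 S=103.9624 intr=29.9876 cont=29.2038 V=29.9876[EX]; j=4 S=126.1497 intr=7.8003 cont=9.5380 V=9.5380[hold]; j=5 S=153.0722 intr=0.0000 cont=0.0000 V=0.0000[hold]; j=6 S=185.7404 intr=0.0000 cont=0.0000 V=0.0000[hold]; j=7 S=225.3806 intr=0.0000 cont=0.0000 V=0.0000[hold]  S*(7)=103.9624
k=6: j=0 S=64.0990 intr=69.8510 cont=69.0672 V=69.8510[EX]; j=1 S=77.7788 intr=56.1712 cont=55.3874 V=56.1712[EX]; j=2 S=94.3781 intr=39.5719 cont=38.7881 V=39.5719[EX]; j=3 S=114.5200 intr=19.4300 cont=19.5207 V=19.5207[hold]; j=4 S=138.9605 intr=0.0000 cont=4.6821 V=4.6821[hold]; j=5 S=168.6170 intr=0.0000 cont=0.0000 V=0.0000[hold]; j=6 S=204.6027 intr=0.0000 cont=0.0000 V=0.0000[hold]  S*(6)=94.3781
k=5: j=0 S=70.6084 intr=63.3416 cont=62.5578 V=63.3416[EX]; j=1 S=85.6774 intr=48.2726 cont=47.4888 V=48.2726[EX]; j=2 S=103.9624 intr=29.9876 cont=29.2494 V=29.9876[EX]; j=3 S=126.1497 intr=7.8003 cont=11.9388 V=11.9388[hold]; j=4 S=153.0722 intr=0.0000 cont=2.2984 V=2.2984[hold]; j=5 S=185.7404 intr=0.0000 cont=0.0000 V=0.0000[hold]  S*(5)=103.9624
k=4: j=0 S=77.7788 intr=56.1712 cont=55.3874 V=56.1712[EX]; j=1 S=94.3781 intr=39.5719 cont=38.7881 V=39.5719[EX]; j=2 S=114.5200 intr=19.4300 cont=20.7289 V=20.7289[hold]; j=3 S=138.9605 intr=0.0000 cont=7.0174 V=7.0174[hold]; j=4 S=168.6170 intr=0.0000 cont=1.1283 V=1.1283[hold]  S*(4)=94.3781
k=3: j=0 S=85.6774 intr=48.2726 cont=47.4888 V=48.2726[EX]; j=1 S=103.9624 intr=29.9876 cont=29.8575 V=29.9876[EX]; j=2 S=126.1497 intr=7.8003 cont=13.7072 V=13.7072[hold]; j=3 S=153.0722 intr=0.0000 cont=4.0126 V=4.0126[hold]  S*(3)=103.9624
k=2: j=0 S=94.3781 intr=39.5719 cont=38.7881 V=39.5719[EX]; j=1 S=114.5200 intr=19.4300 cont=21.6189 V=21.6189[hold]; j=2 S=138.9605 intr=0.0000 cont=8.7481 V=8.7481[hold]  S*(2)=94.3781
k=1: j=0 S=103.9624 intr=29.9876 cont=30.3053 V=30.3053[hold]; j=1 S=126.1497 intr=7.8003 cont=15.0150 V=15.0150[hold]  S*(1)=-
k=0: j=0 S=114.5200 intr=19.4300 cont=22.4330 V=22.4330[hold]  S*(0)=-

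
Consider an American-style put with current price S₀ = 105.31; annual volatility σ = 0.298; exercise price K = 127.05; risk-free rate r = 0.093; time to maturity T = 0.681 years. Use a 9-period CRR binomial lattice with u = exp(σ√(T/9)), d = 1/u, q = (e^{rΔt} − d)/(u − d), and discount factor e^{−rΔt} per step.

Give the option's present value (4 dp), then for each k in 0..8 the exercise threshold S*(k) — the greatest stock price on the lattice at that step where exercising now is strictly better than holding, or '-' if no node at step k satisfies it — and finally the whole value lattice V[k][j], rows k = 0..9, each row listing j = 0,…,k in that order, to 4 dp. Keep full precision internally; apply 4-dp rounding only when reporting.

price = 22.3587
boundary = - 97.0218 89.3859 97.0218 105.3100 97.0218 105.3100 97.0218 105.3100
tree:
22.3587
30.0282 15.6531
37.6641 22.0400 10.0290
44.6990 30.0282 15.0389 5.5869
51.1802 37.6641 21.7400 9.1192 2.4348
57.1514 44.6990 30.0282 14.3852 4.4309 0.6439
62.6526 51.1802 37.6641 21.7400 7.8594 1.3581 0.0000
67.7209 57.1514 44.6990 30.0282 13.4421 2.8645 0.0000 0.0000
72.3902 62.6526 51.1802 37.6641 21.7400 6.0419 0.0000 0.0000 0.0000
76.6921 67.7209 57.1514 44.6990 30.0282 12.7438 0.0000 0.0000 0.0000 0.0000

Δt=0.07567, u=1.08543, d=0.92130, q=0.52254, disc=e^(-rΔt)=0.99299
k=9 terminal: V=max(K-S,0) → 76.6921 67.7209 57.1514 44.6990 30.0282 12.7438 0.0000 0.0000 0.0000 0.0000
k=8: j=0 S=54.6598 intr=72.3902 cont=71.4993 V=72.3902[EX]; j=1 S=64.3974 intr=62.6526 cont=61.7617 V=62.6526[EX]; j=2 S=75.8698 intr=51.1802 cont=50.2893 V=51.1802[EX]; j=3 S=89.3859 intr=37.6641 cont=36.7732 V=37.6641[EX]; j=4 S=105.3100 intr=21.7400 cont=20.8491 V=21.7400[EX]; j=5 S=124.0709 intr=2.9791 cont=6.0419 V=6.0419[hold]; j=6 S=146.1741 intr=0.0000 cont=0.0000 V=0.0000[hold]; j=7 S=172.2150 intr=0.0000 cont=0.0000 V=0.0000[hold]; j=8 S=202.8951 intr=0.0000 cont=0.0000 V=0.0000[hold]  S*(8)=105.3100
k=7: j=0 S=59.3291 intr=67.7209 cont=66.8300 V=67.7209[EX]; j=1 S=69.8986 intr=57.1514 cont=56.2605 V=57.1514[EX]; j=2 S=82.3510 intr=44.6990 cont=43.8081 V=44.6990[EX]; j=3 S=97.0218 intr=30.0282 cont=29.1373 V=30.0282[EX]; j=4 S=114.3062 intr=12.7438 cont=13.4421 V=13.4421[hold]; j=5 S=134.6698 intr=0.0000 cont=2.8645 V=2.8645[hold]; j=6 S=158.6612 intr=0.0000 cont=0.0000 V=0.0000[hold]; j=7 S=186.9267 intr=0.0000 cont=0.0000 V=0.0000[hold]  S*(7)=97.0218
k=6: j=0 S=64.3974 intr=62.6526 cont=61.7617 V=62.6526[EX]; j=1 S=75.8698 intr=51.1802 cont=50.2893 V=51.1802[EX]; j=2 S=89.3859 intr=37.6641 cont=36.7732 V=37.6641[EX]; j=3 S=105.3100 intr=21.7400 cont=21.2114 V=21.7400[EX]; j=4 S=124.0709 intr=2.9791 cont=7.8594 V=7.8594[hold]; j=5 S=146.1741 intr=0.0000 cont=1.3581 V=1.3581[hold]; j=6 S=172.2150 intr=0.0000 cont=0.0000 V=0.0000[hold]  S*(6)=105.3100
k=5: j=0 S=69.8986 intr=57.1514 cont=56.2605 V=57.1514[EX]; j=1 S=82.3510 intr=44.6990 cont=43.8081 V=44.6990[EX]; j=2 S=97.0218 intr=30.0282 cont=29.1373 V=30.0282[EX]; j=3 S=114.3062 intr=12.7438 cont=14.3852 V=14.3852[hold]; j=4 S=134.6698 intr=0.0000 cont=4.4309 V=4.4309[hold]; j=5 S=158.6612 intr=0.0000 cont=0.6439 V=0.6439[hold]  S*(5)=97.0218
k=4: j=0 S=75.8698 intr=51.1802 cont=50.2893 V=51.1802[EX]; j=1 S=89.3859 intr=37.6641 cont=36.7732 V=37.6641[EX]; j=2 S=105.3100 intr=21.7400 cont=21.7008 V=21.7400[EX]; j=3 S=124.0709 intr=2.9791 cont=9.1192 V=9.1192[hold]; j=4 S=146.1741 intr=0.0000 cont=2.4348 V=2.4348[hold]  S*(4)=105.3100
k=3: j=0 S=82.3510 intr=44.6990 cont=43.8081 V=44.6990[EX]; j=1 S=97.0218 intr=30.0282 cont=29.1373 V=30.0282[EX]; j=2 S=114.3062 intr=12.7438 cont=15.0389 V=15.0389[hold]; j=3 S=134.6698 intr=0.0000 cont=5.5869 V=5.5869[hold]  S*(3)=97.0218
k=2: j=0 S=89.3859 intr=37.6641 cont=36.7732 V=37.6641[EX]; j=1 S=105.3100 intr=21.7400 cont=22.0400 V=22.0400[hold]; j=2 S=124.0709 intr=2.9791 cont=10.0290 V=10.0290[hold]  S*(2)=89.3859
k=1: j=0 S=97.0218 intr=30.0282 cont=29.2929 V=30.0282[EX]; j=1 S=114.3062 intr=12.7438 cont=15.6531 V=15.6531[hold]  S*(1)=97.0218
k=0: j=0 S=105.3100 intr=21.7400 cont=22.3587 V=22.3587[hold]  S*(0)=-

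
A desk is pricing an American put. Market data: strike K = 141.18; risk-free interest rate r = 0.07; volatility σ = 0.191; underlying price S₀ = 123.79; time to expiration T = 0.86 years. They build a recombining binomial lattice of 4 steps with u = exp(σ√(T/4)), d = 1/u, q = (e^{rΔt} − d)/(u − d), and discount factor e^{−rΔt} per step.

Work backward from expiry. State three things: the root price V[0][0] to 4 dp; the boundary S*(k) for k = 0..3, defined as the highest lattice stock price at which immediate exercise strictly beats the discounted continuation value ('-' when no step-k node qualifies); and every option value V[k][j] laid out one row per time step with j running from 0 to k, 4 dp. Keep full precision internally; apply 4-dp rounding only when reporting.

Δt=0.21500  u=1.09260  d=0.91525  q=0.56337  discount=0.98506
step 4 (expiry): payoffs max(K−S,0) = 54.3168 37.4843 17.3900 0.0000 0.0000
step 3: (k=3,j=0): S=94.9070, (K−S)⁺=46.2730, hold=44.1642 ⇒ V=46.2730 exercise | (k=3,j=1): S=113.2982, (K−S)⁺=27.8818, hold=25.7729 ⇒ V=27.8818 exercise | (k=3,j=2): S=135.2533, (K−S)⁺=5.9267, hold=7.4795 ⇒ V=7.4795 continue | (k=3,j=3): S=161.4630, (K−S)⁺=0.0000, hold=0.0000 ⇒ V=0.0000 continue  boundary S*=113.2982
step 2: (k=2,j=0): S=103.6957, (K−S)⁺=37.4843, hold=35.3755 ⇒ V=37.4843 exercise | (k=2,j=1): S=123.7900, (K−S)⁺=17.3900, hold=16.1429 ⇒ V=17.3900 exercise | (k=2,j=2): S=147.7782, (K−S)⁺=0.0000, hold=3.2170 ⇒ V=3.2170 continue  boundary S*=123.7900
step 1: (k=1,j=0): S=113.2982, (K−S)⁺=27.8818, hold=25.7729 ⇒ V=27.8818 exercise | (k=1,j=1): S=135.2533, (K−S)⁺=5.9267, hold=9.2648 ⇒ V=9.2648 continue  boundary S*=113.2982
step 0: (k=0,j=0): S=123.7900, (K−S)⁺=17.3900, hold=17.1337 ⇒ V=17.3900 exercise  boundary S*=123.7900

price = 17.3900
boundary = 123.7900 113.2982 123.7900 113.2982
tree:
17.3900
27.8818 9.2648
37.4843 17.3900 3.2170
46.2730 27.8818 7.4795 0.0000
54.3168 37.4843 17.3900 0.0000 0.0000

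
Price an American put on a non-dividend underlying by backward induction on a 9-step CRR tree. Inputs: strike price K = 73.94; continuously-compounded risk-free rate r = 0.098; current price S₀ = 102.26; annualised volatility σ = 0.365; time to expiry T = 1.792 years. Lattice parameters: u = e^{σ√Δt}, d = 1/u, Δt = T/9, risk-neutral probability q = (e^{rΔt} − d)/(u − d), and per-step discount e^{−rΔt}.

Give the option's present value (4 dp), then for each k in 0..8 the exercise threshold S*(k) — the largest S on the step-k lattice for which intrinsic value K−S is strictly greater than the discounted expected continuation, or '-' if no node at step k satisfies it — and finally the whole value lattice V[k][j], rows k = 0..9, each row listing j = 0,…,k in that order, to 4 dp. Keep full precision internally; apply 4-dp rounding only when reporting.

price = 3.5909
boundary = - - - - 53.3055 45.2938 53.3055 45.2938 53.3055
tree:
3.5909
5.7942 1.6900
9.1210 2.9380 0.6002
13.9507 5.0016 1.1415 0.1225
20.6345 8.3000 2.1417 0.2601 0.0000
28.6462 13.3466 3.9489 0.5520 0.0000 0.0000
35.4538 20.6345 7.1146 1.1717 0.0000 0.0000 0.0000
41.2382 28.6462 12.4114 2.4871 0.0000 0.0000 0.0000 0.0000
46.1532 35.4538 20.6345 5.2792 0.0000 0.0000 0.0000 0.0000 0.0000
50.3295 41.2382 28.6462 11.2057 0.0000 0.0000 0.0000 0.0000 0.0000 0.0000

Δt=0.19911  u=1.17688  d=0.84970  q=0.51960  discount=0.98068
step 9 (expiry): payoffs max(K−S,0) = 50.3295 41.2382 28.6462 11.2057 0.0000 0.0000 0.0000 0.0000 0.0000 0.0000
step 8: (k=8,j=0): S=27.7868, (K−S)⁺=46.1532, hold=44.7244 ⇒ V=46.1532 exercise | (k=8,j=1): S=38.4862, (K−S)⁺=35.4538, hold=34.0250 ⇒ V=35.4538 exercise | (k=8,j=2): S=53.3055, (K−S)⁺=20.6345, hold=19.2057 ⇒ V=20.6345 exercise | (k=8,j=3): S=73.8310, (K−S)⁺=0.1090, hold=5.2792 ⇒ V=5.2792 continue | (k=8,j=4): S=102.2600, (K−S)⁺=0.0000, hold=0.0000 ⇒ V=0.0000 continue | (k=8,j=5): S=141.6357, (K−S)⁺=0.0000, hold=0.0000 ⇒ V=0.0000 continue | (k=8,j=6): S=196.1732, (K−S)⁺=0.0000, hold=0.0000 ⇒ V=0.0000 continue | (k=8,j=7): S=271.7106, (K−S)⁺=0.0000, hold=0.0000 ⇒ V=0.0000 continue | (k=8,j=8): S=376.3340, (K−S)⁺=0.0000, hold=0.0000 ⇒ V=0.0000 continue  boundary S*=53.3055
step 7: (k=7,j=0): S=32.7018, (K−S)⁺=41.2382, hold=39.8094 ⇒ V=41.2382 exercise | (k=7,j=1): S=45.2938, (K−S)⁺=28.6462, hold=27.2174 ⇒ V=28.6462 exercise | (k=7,j=2): S=62.7343, (K−S)⁺=11.2057, hold=12.4114 ⇒ V=12.4114 continue | (k=7,j=3): S=86.8905, (K−S)⁺=0.0000, hold=2.4871 ⇒ V=2.4871 continue | (k=7,j=4): S=120.3481, (K−S)⁺=0.0000, hold=0.0000 ⇒ V=0.0000 continue | (k=7,j=5): S=166.6887, (K−S)⁺=0.0000, hold=0.0000 ⇒ V=0.0000 continue | (k=7,j=6): S=230.8730, (K−S)⁺=0.0000, hold=0.0000 ⇒ V=0.0000 continue | (k=7,j=7): S=319.7717, (K−S)⁺=0.0000, hold=0.0000 ⇒ V=0.0000 continue  boundary S*=45.2938
step 6: (k=6,j=0): S=38.4862, (K−S)⁺=35.4538, hold=34.0250 ⇒ V=35.4538 exercise | (k=6,j=1): S=53.3055, (K−S)⁺=20.6345, hold=19.8201 ⇒ V=20.6345 exercise | (k=6,j=2): S=73.8310, (K−S)⁺=0.1090, hold=7.1146 ⇒ V=7.1146 continue | (k=6,j=3): S=102.2600, (K−S)⁺=0.0000, hold=1.1717 ⇒ V=1.1717 continue | (k=6,j=4): S=141.6357, (K−S)⁺=0.0000, hold=0.0000 ⇒ V=0.0000 continue | (k=6,j=5): S=196.1732, (K−S)⁺=0.0000, hold=0.0000 ⇒ V=0.0000 continue | (k=6,j=6): S=271.7106, (K−S)⁺=0.0000, hold=0.0000 ⇒ V=0.0000 continue  boundary S*=53.3055
step 5: (k=5,j=0): S=45.2938, (K−S)⁺=28.6462, hold=27.2174 ⇒ V=28.6462 exercise | (k=5,j=1): S=62.7343, (K−S)⁺=11.2057, hold=13.3466 ⇒ V=13.3466 continue | (k=5,j=2): S=86.8905, (K−S)⁺=0.0000, hold=3.9489 ⇒ V=3.9489 continue | (k=5,j=3): S=120.3481, (K−S)⁺=0.0000, hold=0.5520 ⇒ V=0.5520 continue | (k=5,j=4): S=166.6887, (K−S)⁺=0.0000, hold=0.0000 ⇒ V=0.0000 continue | (k=5,j=5): S=230.8730, (K−S)⁺=0.0000, hold=0.0000 ⇒ V=0.0000 continue  boundary S*=45.2938
step 4: (k=4,j=0): S=53.3055, (K−S)⁺=20.6345, hold=20.2966 ⇒ V=20.6345 exercise | (k=4,j=1): S=73.8310, (K−S)⁺=0.1090, hold=8.3000 ⇒ V=8.3000 continue | (k=4,j=2): S=102.2600, (K−S)⁺=0.0000, hold=2.1417 ⇒ V=2.1417 continue | (k=4,j=3): S=141.6357, (K−S)⁺=0.0000, hold=0.2601 ⇒ V=0.2601 continue | (k=4,j=4): S=196.1732, (K−S)⁺=0.0000, hold=0.0000 ⇒ V=0.0000 continue  boundary S*=53.3055
step 3: (k=3,j=0): S=62.7343, (K−S)⁺=11.2057, hold=13.9507 ⇒ V=13.9507 continue | (k=3,j=1): S=86.8905, (K−S)⁺=0.0000, hold=5.0016 ⇒ V=5.0016 continue | (k=3,j=2): S=120.3481, (K−S)⁺=0.0000, hold=1.1415 ⇒ V=1.1415 continue | (k=3,j=3): S=166.6887, (K−S)⁺=0.0000, hold=0.1225 ⇒ V=0.1225 continue  boundary S*=-
step 2: (k=2,j=0): S=73.8310, (K−S)⁺=0.1090, hold=9.1210 ⇒ V=9.1210 continue | (k=2,j=1): S=102.2600, (K−S)⁺=0.0000, hold=2.9380 ⇒ V=2.9380 continue | (k=2,j=2): S=141.6357, (K−S)⁺=0.0000, hold=0.6002 ⇒ V=0.6002 continue  boundary S*=-
step 1: (k=1,j=0): S=86.8905, (K−S)⁺=0.0000, hold=5.7942 ⇒ V=5.7942 continue | (k=1,j=1): S=120.3481, (K−S)⁺=0.0000, hold=1.6900 ⇒ V=1.6900 continue  boundary S*=-
step 0: (k=0,j=0): S=102.2600, (K−S)⁺=0.0000, hold=3.5909 ⇒ V=3.5909 continue  boundary S*=-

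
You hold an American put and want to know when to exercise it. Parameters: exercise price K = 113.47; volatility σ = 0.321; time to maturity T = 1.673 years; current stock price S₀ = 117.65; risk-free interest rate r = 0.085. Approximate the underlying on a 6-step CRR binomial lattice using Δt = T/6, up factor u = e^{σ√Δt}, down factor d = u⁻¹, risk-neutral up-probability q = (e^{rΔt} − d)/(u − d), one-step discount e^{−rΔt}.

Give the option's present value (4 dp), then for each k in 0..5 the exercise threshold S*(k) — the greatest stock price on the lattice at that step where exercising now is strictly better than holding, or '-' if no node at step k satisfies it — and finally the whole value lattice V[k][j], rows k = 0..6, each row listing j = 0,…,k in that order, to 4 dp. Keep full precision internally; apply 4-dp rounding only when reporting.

params: Δt=0.27883 u=1.18472 d=0.84408 q=0.52814 e^(-rΔt)=0.97658
t_6 payoffs: 70.9193 53.7479 29.6469 0.0000 0.0000 0.0000 0.0000
t_5: node(5,0) S=50.4105 payoff=63.0595 vs cont=60.4018 → 63.0595 [stop]  node(5,1) S=70.7537 payoff=42.7163 vs cont=40.0586 → 42.7163 [stop]  node(5,2) S=99.3065 payoff=14.1635 vs cont=13.6617 → 14.1635 [stop]  node(5,3) S=139.3818 payoff=0.0000 vs cont=0.0000 → 0.0000 [wait]  node(5,4) S=195.6296 payoff=0.0000 vs cont=0.0000 → 0.0000 [wait]  node(5,5) S=274.5763 payoff=0.0000 vs cont=0.0000 → 0.0000 [wait]  ⇒ S*(5)=99.3065
t_4: node(4,0) S=59.7221 payoff=53.7479 vs cont=51.0902 → 53.7479 [stop]  node(4,1) S=83.8231 payoff=29.6469 vs cont=26.9892 → 29.6469 [stop]  node(4,2) S=117.6500 payoff=0.0000 vs cont=6.5267 → 6.5267 [wait]  node(4,3) S=165.1279 payoff=0.0000 vs cont=0.0000 → 0.0000 [wait]  node(4,4) S=231.7655 payoff=0.0000 vs cont=0.0000 → 0.0000 [wait]  ⇒ S*(4)=83.8231
t_3: node(3,0) S=70.7537 payoff=42.7163 vs cont=40.0586 → 42.7163 [stop]  node(3,1) S=99.3065 payoff=14.1635 vs cont=17.0279 → 17.0279 [wait]  node(3,2) S=139.3818 payoff=0.0000 vs cont=3.0076 → 3.0076 [wait]  node(3,3) S=195.6296 payoff=0.0000 vs cont=0.0000 → 0.0000 [wait]  ⇒ S*(3)=70.7537
t_2: node(2,0) S=83.8231 payoff=29.6469 vs cont=28.4666 → 29.6469 [stop]  node(2,1) S=117.6500 payoff=0.0000 vs cont=9.3979 → 9.3979 [wait]  node(2,2) S=165.1279 payoff=0.0000 vs cont=1.3859 → 1.3859 [wait]  ⇒ S*(2)=83.8231
t_1: node(1,0) S=99.3065 payoff=14.1635 vs cont=18.5088 → 18.5088 [wait]  node(1,1) S=139.3818 payoff=0.0000 vs cont=5.0455 → 5.0455 [wait]  ⇒ S*(1)=-
t_0: node(0,0) S=117.6500 payoff=0.0000 vs cont=11.1314 → 11.1314 [wait]  ⇒ S*(0)=-

price = 11.1314
boundary = - - 83.8231 70.7537 83.8231 99.3065
tree:
11.1314
18.5088 5.0455
29.6469 9.3979 1.3859
42.7163 17.0279 3.0076 0.0000
53.7479 29.6469 6.5267 0.0000 0.0000
63.0595 42.7163 14.1635 0.0000 0.0000 0.0000
70.9193 53.7479 29.6469 0.0000 0.0000 0.0000 0.0000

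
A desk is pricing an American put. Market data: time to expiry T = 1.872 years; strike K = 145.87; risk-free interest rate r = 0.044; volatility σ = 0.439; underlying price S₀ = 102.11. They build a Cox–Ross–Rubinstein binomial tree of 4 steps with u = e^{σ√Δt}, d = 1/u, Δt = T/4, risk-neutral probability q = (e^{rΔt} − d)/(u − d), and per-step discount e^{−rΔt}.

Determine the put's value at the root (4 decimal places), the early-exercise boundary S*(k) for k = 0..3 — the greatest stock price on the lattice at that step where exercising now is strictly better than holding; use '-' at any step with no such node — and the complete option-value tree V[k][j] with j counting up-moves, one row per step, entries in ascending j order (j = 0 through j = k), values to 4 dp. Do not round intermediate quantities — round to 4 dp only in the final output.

price = 51.0247
boundary = - 75.6206 56.0031 75.6206
tree:
51.0247
70.2494 30.7302
89.8669 47.6190 12.2636
104.3953 70.2494 23.1658 0.0000
115.1547 89.8669 43.7600 0.0000 0.0000

params: Δt=0.46800 u=1.35029 d=0.74058 q=0.45960 e^(-rΔt)=0.97962
t_4 payoffs: 115.1547 89.8669 43.7600 0.0000 0.0000
t_3: node(3,0) S=41.4747 payoff=104.3953 vs cont=101.4222 → 104.3953 [stop]  node(3,1) S=75.6206 payoff=70.2494 vs cont=67.2764 → 70.2494 [stop]  node(3,2) S=137.8785 payoff=7.9915 vs cont=23.1658 → 23.1658 [wait]  node(3,3) S=251.3930 payoff=0.0000 vs cont=0.0000 → 0.0000 [wait]  ⇒ S*(3)=75.6206
t_2: node(2,0) S=56.0031 payoff=89.8669 vs cont=86.8939 → 89.8669 [stop]  node(2,1) S=102.1100 payoff=43.7600 vs cont=47.6190 → 47.6190 [wait]  node(2,2) S=186.1765 payoff=0.0000 vs cont=12.2636 → 12.2636 [wait]  ⇒ S*(2)=56.0031
t_1: node(1,0) S=75.6206 payoff=70.2494 vs cont=69.0138 → 70.2494 [stop]  node(1,1) S=137.8785 payoff=7.9915 vs cont=30.7302 → 30.7302 [wait]  ⇒ S*(1)=75.6206
t_0: node(0,0) S=102.1100 payoff=43.7600 vs cont=51.0247 → 51.0247 [wait]  ⇒ S*(0)=-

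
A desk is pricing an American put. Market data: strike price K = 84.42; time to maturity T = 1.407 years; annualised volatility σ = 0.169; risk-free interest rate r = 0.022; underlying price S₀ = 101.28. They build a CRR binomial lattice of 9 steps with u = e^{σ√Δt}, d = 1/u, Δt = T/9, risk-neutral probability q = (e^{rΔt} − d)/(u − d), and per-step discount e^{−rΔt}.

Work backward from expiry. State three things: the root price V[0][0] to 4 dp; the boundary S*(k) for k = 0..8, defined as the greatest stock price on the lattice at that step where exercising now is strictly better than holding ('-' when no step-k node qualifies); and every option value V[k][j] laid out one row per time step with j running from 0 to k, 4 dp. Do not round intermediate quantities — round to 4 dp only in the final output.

price = 1.3898
boundary = - - - - - - 67.8272 72.5143 77.5254
tree:
1.3898
2.2548 0.5651
3.5817 0.9904 0.1587
5.5472 1.7105 0.3026 0.0211
8.3297 2.9012 0.5738 0.0431 0.0000
12.0395 4.8085 1.0814 0.0881 0.0000 0.0000
16.5928 7.7297 2.0237 0.1800 0.0000 0.0000 0.0000
20.9770 11.9057 3.7548 0.3680 0.0000 0.0000 0.0000 0.0000
25.0777 16.5928 6.8946 0.7521 0.0000 0.0000 0.0000 0.0000 0.0000
28.9135 20.9770 11.9057 1.5373 0.0000 0.0000 0.0000 0.0000 0.0000 0.0000

params: Δt=0.15633 u=1.06910 d=0.93536 q=0.50906 e^(-rΔt)=0.99657
t_9 payoffs: 28.9135 20.9770 11.9057 1.5373 0.0000 0.0000 0.0000 0.0000 0.0000 0.0000
t_8: node(8,0) S=59.3423 payoff=25.0777 vs cont=24.7879 → 25.0777 [stop]  node(8,1) S=67.8272 payoff=16.5928 vs cont=16.3029 → 16.5928 [stop]  node(8,2) S=77.5254 payoff=6.8946 vs cont=6.6048 → 6.8946 [stop]  node(8,3) S=88.6102 payoff=0.0000 vs cont=0.7521 → 0.7521 [wait]  node(8,4) S=101.2800 payoff=0.0000 vs cont=0.0000 → 0.0000 [wait]  node(8,5) S=115.7614 payoff=0.0000 vs cont=0.0000 → 0.0000 [wait]  node(8,6) S=132.3133 payoff=0.0000 vs cont=0.0000 → 0.0000 [wait]  node(8,7) S=151.2319 payoff=0.0000 vs cont=0.0000 → 0.0000 [wait]  node(8,8) S=172.8556 payoff=0.0000 vs cont=0.0000 → 0.0000 [wait]  ⇒ S*(8)=77.5254
t_7: node(7,0) S=63.4430 payoff=20.9770 vs cont=20.6871 → 20.9770 [stop]  node(7,1) S=72.5143 payoff=11.9057 vs cont=11.6158 → 11.9057 [stop]  node(7,2) S=82.8827 payoff=1.5373 vs cont=3.7548 → 3.7548 [wait]  node(7,3) S=94.7335 payoff=0.0000 vs cont=0.3680 → 0.3680 [wait]  node(7,4) S=108.2789 payoff=0.0000 vs cont=0.0000 → 0.0000 [wait]  node(7,5) S=123.7609 payoff=0.0000 vs cont=0.0000 → 0.0000 [wait]  node(7,6) S=141.4567 payoff=0.0000 vs cont=0.0000 → 0.0000 [wait]  node(7,7) S=161.6826 payoff=0.0000 vs cont=0.0000 → 0.0000 [wait]  ⇒ S*(7)=72.5143
t_6: node(6,0) S=67.8272 payoff=16.5928 vs cont=16.3029 → 16.5928 [stop]  node(6,1) S=77.5254 payoff=6.8946 vs cont=7.7297 → 7.7297 [wait]  node(6,2) S=88.6102 payoff=0.0000 vs cont=2.0237 → 2.0237 [wait]  node(6,3) S=101.2800 payoff=0.0000 vs cont=0.1800 → 0.1800 [wait]  node(6,4) S=115.7614 payoff=0.0000 vs cont=0.0000 → 0.0000 [wait]  node(6,5) S=132.3133 payoff=0.0000 vs cont=0.0000 → 0.0000 [wait]  node(6,6) S=151.2319 payoff=0.0000 vs cont=0.0000 → 0.0000 [wait]  ⇒ S*(6)=67.8272
t_5: node(5,0) S=72.5143 payoff=11.9057 vs cont=12.0395 → 12.0395 [wait]  node(5,1) S=82.8827 payoff=1.5373 vs cont=4.8085 → 4.8085 [wait]  node(5,2) S=94.7335 payoff=0.0000 vs cont=1.0814 → 1.0814 [wait]  node(5,3) S=108.2789 payoff=0.0000 vs cont=0.0881 → 0.0881 [wait]  node(5,4) S=123.7609 payoff=0.0000 vs cont=0.0000 → 0.0000 [wait]  node(5,5) S=141.4567 payoff=0.0000 vs cont=0.0000 → 0.0000 [wait]  ⇒ S*(5)=-
t_4: node(4,0) S=77.5254 payoff=6.8946 vs cont=8.3297 → 8.3297 [wait]  node(4,1) S=88.6102 payoff=0.0000 vs cont=2.9012 → 2.9012 [wait]  node(4,2) S=101.2800 payoff=0.0000 vs cont=0.5738 → 0.5738 [wait]  node(4,3) S=115.7614 payoff=0.0000 vs cont=0.0431 → 0.0431 [wait]  node(4,4) S=132.3133 payoff=0.0000 vs cont=0.0000 → 0.0000 [wait]  ⇒ S*(4)=-
t_3: node(3,0) S=82.8827 payoff=1.5373 vs cont=5.5472 → 5.5472 [wait]  node(3,1) S=94.7335 payoff=0.0000 vs cont=1.7105 → 1.7105 [wait]  node(3,2) S=108.2789 payoff=0.0000 vs cont=0.3026 → 0.3026 [wait]  node(3,3) S=123.7609 payoff=0.0000 vs cont=0.0211 → 0.0211 [wait]  ⇒ S*(3)=-
t_2: node(2,0) S=88.6102 payoff=0.0000 vs cont=3.5817 → 3.5817 [wait]  node(2,1) S=101.2800 payoff=0.0000 vs cont=0.9904 → 0.9904 [wait]  node(2,2) S=115.7614 payoff=0.0000 vs cont=0.1587 → 0.1587 [wait]  ⇒ S*(2)=-
t_1: node(1,0) S=94.7335 payoff=0.0000 vs cont=2.2548 → 2.2548 [wait]  node(1,1) S=108.2789 payoff=0.0000 vs cont=0.5651 → 0.5651 [wait]  ⇒ S*(1)=-
t_0: node(0,0) S=101.2800 payoff=0.0000 vs cont=1.3898 → 1.3898 [wait]  ⇒ S*(0)=-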